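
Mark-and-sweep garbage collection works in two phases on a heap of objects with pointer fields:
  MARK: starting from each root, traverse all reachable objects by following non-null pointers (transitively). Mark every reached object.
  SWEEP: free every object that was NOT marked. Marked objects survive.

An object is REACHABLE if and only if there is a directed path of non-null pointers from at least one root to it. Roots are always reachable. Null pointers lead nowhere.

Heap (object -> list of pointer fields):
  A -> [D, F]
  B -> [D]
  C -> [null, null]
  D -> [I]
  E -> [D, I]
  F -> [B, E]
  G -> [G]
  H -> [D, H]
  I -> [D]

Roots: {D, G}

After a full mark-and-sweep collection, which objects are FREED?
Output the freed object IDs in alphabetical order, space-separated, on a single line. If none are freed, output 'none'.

Roots: D G
Mark D: refs=I, marked=D
Mark G: refs=G, marked=D G
Mark I: refs=D, marked=D G I
Unmarked (collected): A B C E F H

Answer: A B C E F H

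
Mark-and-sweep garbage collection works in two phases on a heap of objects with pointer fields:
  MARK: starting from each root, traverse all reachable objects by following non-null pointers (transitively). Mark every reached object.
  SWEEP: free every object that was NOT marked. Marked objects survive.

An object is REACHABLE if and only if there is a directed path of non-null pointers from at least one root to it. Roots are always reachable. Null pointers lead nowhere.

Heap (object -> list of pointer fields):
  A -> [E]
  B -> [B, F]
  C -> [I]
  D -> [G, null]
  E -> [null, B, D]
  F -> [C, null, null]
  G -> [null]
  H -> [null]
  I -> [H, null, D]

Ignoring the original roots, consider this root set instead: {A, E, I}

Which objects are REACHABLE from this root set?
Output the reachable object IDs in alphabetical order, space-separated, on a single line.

Answer: A B C D E F G H I

Derivation:
Roots: A E I
Mark A: refs=E, marked=A
Mark E: refs=null B D, marked=A E
Mark I: refs=H null D, marked=A E I
Mark B: refs=B F, marked=A B E I
Mark D: refs=G null, marked=A B D E I
Mark H: refs=null, marked=A B D E H I
Mark F: refs=C null null, marked=A B D E F H I
Mark G: refs=null, marked=A B D E F G H I
Mark C: refs=I, marked=A B C D E F G H I
Unmarked (collected): (none)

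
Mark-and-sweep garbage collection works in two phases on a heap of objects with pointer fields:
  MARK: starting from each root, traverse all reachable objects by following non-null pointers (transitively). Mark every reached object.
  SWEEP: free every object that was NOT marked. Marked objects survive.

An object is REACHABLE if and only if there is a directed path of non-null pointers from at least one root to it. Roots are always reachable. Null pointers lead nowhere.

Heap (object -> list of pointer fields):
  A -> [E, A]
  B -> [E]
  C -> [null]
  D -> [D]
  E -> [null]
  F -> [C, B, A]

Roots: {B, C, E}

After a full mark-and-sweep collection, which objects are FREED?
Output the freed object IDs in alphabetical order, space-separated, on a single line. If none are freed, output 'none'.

Answer: A D F

Derivation:
Roots: B C E
Mark B: refs=E, marked=B
Mark C: refs=null, marked=B C
Mark E: refs=null, marked=B C E
Unmarked (collected): A D F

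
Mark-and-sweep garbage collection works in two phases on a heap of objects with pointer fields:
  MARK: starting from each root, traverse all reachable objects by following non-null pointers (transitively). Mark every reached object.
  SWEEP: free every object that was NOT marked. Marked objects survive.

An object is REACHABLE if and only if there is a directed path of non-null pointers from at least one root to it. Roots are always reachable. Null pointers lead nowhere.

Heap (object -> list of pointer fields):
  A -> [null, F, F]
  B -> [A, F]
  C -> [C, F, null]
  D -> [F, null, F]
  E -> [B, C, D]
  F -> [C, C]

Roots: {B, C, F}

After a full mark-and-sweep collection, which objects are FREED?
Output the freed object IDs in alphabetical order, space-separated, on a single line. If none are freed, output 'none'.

Roots: B C F
Mark B: refs=A F, marked=B
Mark C: refs=C F null, marked=B C
Mark F: refs=C C, marked=B C F
Mark A: refs=null F F, marked=A B C F
Unmarked (collected): D E

Answer: D E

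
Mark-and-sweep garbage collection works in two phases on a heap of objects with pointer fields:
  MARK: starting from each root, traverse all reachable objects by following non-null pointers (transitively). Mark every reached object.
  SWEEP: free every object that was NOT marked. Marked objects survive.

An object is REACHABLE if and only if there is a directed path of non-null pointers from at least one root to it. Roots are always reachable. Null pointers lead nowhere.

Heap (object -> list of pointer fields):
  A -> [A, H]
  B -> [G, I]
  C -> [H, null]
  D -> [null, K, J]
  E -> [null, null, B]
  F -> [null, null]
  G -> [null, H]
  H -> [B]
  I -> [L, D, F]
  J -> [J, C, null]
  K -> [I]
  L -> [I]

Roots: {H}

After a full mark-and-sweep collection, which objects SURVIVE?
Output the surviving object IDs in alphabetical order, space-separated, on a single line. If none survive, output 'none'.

Answer: B C D F G H I J K L

Derivation:
Roots: H
Mark H: refs=B, marked=H
Mark B: refs=G I, marked=B H
Mark G: refs=null H, marked=B G H
Mark I: refs=L D F, marked=B G H I
Mark L: refs=I, marked=B G H I L
Mark D: refs=null K J, marked=B D G H I L
Mark F: refs=null null, marked=B D F G H I L
Mark K: refs=I, marked=B D F G H I K L
Mark J: refs=J C null, marked=B D F G H I J K L
Mark C: refs=H null, marked=B C D F G H I J K L
Unmarked (collected): A E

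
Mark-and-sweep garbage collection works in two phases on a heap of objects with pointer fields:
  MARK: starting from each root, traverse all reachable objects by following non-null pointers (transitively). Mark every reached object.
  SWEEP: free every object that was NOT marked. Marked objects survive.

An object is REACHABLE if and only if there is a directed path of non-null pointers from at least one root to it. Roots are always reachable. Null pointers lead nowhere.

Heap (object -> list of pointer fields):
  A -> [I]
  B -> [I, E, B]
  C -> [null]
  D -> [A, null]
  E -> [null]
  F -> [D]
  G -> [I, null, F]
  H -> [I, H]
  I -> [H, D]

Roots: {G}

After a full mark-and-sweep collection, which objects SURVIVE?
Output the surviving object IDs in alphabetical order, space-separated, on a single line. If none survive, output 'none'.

Roots: G
Mark G: refs=I null F, marked=G
Mark I: refs=H D, marked=G I
Mark F: refs=D, marked=F G I
Mark H: refs=I H, marked=F G H I
Mark D: refs=A null, marked=D F G H I
Mark A: refs=I, marked=A D F G H I
Unmarked (collected): B C E

Answer: A D F G H I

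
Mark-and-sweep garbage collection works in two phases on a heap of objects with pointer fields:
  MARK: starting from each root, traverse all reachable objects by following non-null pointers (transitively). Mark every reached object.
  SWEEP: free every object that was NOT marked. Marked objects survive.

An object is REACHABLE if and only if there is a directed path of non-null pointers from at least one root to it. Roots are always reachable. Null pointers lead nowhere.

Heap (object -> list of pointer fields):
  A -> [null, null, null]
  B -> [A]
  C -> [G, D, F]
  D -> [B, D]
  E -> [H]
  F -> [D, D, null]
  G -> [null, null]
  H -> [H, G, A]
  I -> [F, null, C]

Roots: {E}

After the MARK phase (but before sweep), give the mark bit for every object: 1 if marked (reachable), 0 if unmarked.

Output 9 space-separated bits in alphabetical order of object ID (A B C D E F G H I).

Answer: 1 0 0 0 1 0 1 1 0

Derivation:
Roots: E
Mark E: refs=H, marked=E
Mark H: refs=H G A, marked=E H
Mark G: refs=null null, marked=E G H
Mark A: refs=null null null, marked=A E G H
Unmarked (collected): B C D F I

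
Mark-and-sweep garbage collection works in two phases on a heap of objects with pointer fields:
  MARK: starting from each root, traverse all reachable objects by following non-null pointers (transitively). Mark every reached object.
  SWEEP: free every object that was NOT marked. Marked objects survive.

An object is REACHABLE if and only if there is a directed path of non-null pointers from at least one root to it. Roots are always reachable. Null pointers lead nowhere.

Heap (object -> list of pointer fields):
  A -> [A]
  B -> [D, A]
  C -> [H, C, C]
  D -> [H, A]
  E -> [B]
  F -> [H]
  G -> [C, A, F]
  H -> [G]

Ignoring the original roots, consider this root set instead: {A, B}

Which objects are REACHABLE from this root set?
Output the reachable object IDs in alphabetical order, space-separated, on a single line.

Answer: A B C D F G H

Derivation:
Roots: A B
Mark A: refs=A, marked=A
Mark B: refs=D A, marked=A B
Mark D: refs=H A, marked=A B D
Mark H: refs=G, marked=A B D H
Mark G: refs=C A F, marked=A B D G H
Mark C: refs=H C C, marked=A B C D G H
Mark F: refs=H, marked=A B C D F G H
Unmarked (collected): E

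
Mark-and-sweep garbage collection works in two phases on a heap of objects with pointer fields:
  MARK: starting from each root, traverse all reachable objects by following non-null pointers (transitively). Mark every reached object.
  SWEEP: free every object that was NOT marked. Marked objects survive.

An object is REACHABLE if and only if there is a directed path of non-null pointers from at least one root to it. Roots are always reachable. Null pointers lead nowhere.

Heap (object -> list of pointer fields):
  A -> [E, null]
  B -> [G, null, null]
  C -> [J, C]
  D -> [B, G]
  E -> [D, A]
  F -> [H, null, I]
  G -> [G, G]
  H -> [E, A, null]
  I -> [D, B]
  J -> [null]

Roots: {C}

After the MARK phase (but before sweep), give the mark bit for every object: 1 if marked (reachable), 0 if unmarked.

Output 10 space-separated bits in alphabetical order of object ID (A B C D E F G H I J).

Answer: 0 0 1 0 0 0 0 0 0 1

Derivation:
Roots: C
Mark C: refs=J C, marked=C
Mark J: refs=null, marked=C J
Unmarked (collected): A B D E F G H I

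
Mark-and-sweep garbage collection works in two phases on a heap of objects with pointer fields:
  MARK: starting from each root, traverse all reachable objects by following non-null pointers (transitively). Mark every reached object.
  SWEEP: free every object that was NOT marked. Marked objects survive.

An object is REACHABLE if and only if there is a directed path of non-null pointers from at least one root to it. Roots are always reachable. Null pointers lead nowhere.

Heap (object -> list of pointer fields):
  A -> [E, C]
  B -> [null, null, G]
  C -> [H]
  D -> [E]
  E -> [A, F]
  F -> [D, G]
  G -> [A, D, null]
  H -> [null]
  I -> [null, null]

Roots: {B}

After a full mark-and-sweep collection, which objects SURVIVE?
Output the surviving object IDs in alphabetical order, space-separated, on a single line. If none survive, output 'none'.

Answer: A B C D E F G H

Derivation:
Roots: B
Mark B: refs=null null G, marked=B
Mark G: refs=A D null, marked=B G
Mark A: refs=E C, marked=A B G
Mark D: refs=E, marked=A B D G
Mark E: refs=A F, marked=A B D E G
Mark C: refs=H, marked=A B C D E G
Mark F: refs=D G, marked=A B C D E F G
Mark H: refs=null, marked=A B C D E F G H
Unmarked (collected): I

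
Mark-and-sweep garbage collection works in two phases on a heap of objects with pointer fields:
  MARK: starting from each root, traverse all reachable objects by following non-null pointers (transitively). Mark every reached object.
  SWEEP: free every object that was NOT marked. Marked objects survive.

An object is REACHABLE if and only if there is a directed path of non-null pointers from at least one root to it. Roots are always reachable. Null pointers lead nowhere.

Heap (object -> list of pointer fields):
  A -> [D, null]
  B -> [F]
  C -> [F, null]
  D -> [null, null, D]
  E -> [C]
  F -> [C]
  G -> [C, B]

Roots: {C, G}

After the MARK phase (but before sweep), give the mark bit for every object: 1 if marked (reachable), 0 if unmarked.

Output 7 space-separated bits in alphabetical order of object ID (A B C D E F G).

Answer: 0 1 1 0 0 1 1

Derivation:
Roots: C G
Mark C: refs=F null, marked=C
Mark G: refs=C B, marked=C G
Mark F: refs=C, marked=C F G
Mark B: refs=F, marked=B C F G
Unmarked (collected): A D E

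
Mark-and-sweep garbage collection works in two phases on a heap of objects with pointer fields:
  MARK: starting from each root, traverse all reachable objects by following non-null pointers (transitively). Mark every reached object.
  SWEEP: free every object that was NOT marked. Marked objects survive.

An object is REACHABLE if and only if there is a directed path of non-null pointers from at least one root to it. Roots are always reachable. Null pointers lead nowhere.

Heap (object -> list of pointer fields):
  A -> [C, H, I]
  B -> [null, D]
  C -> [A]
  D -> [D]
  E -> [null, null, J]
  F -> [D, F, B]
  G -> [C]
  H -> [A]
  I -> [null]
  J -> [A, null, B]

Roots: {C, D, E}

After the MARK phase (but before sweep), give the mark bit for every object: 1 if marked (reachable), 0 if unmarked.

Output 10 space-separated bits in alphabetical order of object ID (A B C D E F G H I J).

Answer: 1 1 1 1 1 0 0 1 1 1

Derivation:
Roots: C D E
Mark C: refs=A, marked=C
Mark D: refs=D, marked=C D
Mark E: refs=null null J, marked=C D E
Mark A: refs=C H I, marked=A C D E
Mark J: refs=A null B, marked=A C D E J
Mark H: refs=A, marked=A C D E H J
Mark I: refs=null, marked=A C D E H I J
Mark B: refs=null D, marked=A B C D E H I J
Unmarked (collected): F G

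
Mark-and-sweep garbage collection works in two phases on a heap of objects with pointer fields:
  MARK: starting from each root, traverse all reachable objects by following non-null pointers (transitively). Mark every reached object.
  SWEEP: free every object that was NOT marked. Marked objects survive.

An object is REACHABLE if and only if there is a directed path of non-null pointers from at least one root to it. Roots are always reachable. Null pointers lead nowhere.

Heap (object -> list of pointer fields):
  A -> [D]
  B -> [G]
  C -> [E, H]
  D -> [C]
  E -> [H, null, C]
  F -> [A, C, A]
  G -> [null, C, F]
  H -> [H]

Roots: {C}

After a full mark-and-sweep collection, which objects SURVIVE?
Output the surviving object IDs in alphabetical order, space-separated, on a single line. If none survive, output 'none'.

Roots: C
Mark C: refs=E H, marked=C
Mark E: refs=H null C, marked=C E
Mark H: refs=H, marked=C E H
Unmarked (collected): A B D F G

Answer: C E H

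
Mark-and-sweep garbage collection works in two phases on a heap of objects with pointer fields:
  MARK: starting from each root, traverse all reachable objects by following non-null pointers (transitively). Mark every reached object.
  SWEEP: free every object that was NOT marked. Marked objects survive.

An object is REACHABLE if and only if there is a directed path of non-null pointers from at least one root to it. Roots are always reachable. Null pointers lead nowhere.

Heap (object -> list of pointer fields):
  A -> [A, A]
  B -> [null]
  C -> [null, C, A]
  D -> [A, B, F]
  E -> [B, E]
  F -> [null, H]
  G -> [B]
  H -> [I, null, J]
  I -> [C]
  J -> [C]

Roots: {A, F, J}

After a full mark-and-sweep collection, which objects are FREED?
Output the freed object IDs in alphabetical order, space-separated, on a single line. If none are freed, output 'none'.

Roots: A F J
Mark A: refs=A A, marked=A
Mark F: refs=null H, marked=A F
Mark J: refs=C, marked=A F J
Mark H: refs=I null J, marked=A F H J
Mark C: refs=null C A, marked=A C F H J
Mark I: refs=C, marked=A C F H I J
Unmarked (collected): B D E G

Answer: B D E G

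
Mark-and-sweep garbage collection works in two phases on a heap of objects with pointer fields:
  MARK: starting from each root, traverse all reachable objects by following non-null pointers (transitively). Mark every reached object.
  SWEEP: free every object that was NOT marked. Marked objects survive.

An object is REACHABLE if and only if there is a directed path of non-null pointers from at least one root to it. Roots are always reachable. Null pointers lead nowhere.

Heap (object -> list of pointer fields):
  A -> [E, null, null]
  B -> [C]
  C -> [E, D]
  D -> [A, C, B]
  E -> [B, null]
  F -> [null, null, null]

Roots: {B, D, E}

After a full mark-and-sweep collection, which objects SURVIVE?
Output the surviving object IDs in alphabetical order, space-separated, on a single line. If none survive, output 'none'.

Answer: A B C D E

Derivation:
Roots: B D E
Mark B: refs=C, marked=B
Mark D: refs=A C B, marked=B D
Mark E: refs=B null, marked=B D E
Mark C: refs=E D, marked=B C D E
Mark A: refs=E null null, marked=A B C D E
Unmarked (collected): F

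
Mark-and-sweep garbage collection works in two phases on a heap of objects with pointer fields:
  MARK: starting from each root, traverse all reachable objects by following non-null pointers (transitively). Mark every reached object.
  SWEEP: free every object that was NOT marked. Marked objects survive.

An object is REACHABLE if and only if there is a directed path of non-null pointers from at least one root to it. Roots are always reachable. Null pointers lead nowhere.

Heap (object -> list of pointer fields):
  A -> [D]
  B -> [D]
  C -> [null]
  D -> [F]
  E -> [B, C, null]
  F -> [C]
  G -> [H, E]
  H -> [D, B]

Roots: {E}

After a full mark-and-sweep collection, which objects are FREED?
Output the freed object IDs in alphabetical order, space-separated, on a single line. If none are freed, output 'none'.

Roots: E
Mark E: refs=B C null, marked=E
Mark B: refs=D, marked=B E
Mark C: refs=null, marked=B C E
Mark D: refs=F, marked=B C D E
Mark F: refs=C, marked=B C D E F
Unmarked (collected): A G H

Answer: A G H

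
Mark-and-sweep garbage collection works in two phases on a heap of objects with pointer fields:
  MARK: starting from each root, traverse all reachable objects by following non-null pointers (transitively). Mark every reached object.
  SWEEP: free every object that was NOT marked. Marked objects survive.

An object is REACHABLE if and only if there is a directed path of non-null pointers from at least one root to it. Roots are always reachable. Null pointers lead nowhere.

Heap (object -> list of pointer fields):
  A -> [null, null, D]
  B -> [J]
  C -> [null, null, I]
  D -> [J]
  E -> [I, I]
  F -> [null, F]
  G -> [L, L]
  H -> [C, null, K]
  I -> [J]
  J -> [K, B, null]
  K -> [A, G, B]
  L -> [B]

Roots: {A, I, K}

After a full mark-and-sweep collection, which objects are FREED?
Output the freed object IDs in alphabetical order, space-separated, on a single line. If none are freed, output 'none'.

Answer: C E F H

Derivation:
Roots: A I K
Mark A: refs=null null D, marked=A
Mark I: refs=J, marked=A I
Mark K: refs=A G B, marked=A I K
Mark D: refs=J, marked=A D I K
Mark J: refs=K B null, marked=A D I J K
Mark G: refs=L L, marked=A D G I J K
Mark B: refs=J, marked=A B D G I J K
Mark L: refs=B, marked=A B D G I J K L
Unmarked (collected): C E F H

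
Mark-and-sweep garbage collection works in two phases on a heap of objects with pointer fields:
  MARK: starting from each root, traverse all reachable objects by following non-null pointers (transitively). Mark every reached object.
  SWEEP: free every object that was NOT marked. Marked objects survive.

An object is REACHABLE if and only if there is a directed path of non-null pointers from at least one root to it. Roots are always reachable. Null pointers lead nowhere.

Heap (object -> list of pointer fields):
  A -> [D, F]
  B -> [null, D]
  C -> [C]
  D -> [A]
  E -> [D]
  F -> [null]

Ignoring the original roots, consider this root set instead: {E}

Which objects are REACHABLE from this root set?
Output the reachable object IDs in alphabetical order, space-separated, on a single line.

Roots: E
Mark E: refs=D, marked=E
Mark D: refs=A, marked=D E
Mark A: refs=D F, marked=A D E
Mark F: refs=null, marked=A D E F
Unmarked (collected): B C

Answer: A D E F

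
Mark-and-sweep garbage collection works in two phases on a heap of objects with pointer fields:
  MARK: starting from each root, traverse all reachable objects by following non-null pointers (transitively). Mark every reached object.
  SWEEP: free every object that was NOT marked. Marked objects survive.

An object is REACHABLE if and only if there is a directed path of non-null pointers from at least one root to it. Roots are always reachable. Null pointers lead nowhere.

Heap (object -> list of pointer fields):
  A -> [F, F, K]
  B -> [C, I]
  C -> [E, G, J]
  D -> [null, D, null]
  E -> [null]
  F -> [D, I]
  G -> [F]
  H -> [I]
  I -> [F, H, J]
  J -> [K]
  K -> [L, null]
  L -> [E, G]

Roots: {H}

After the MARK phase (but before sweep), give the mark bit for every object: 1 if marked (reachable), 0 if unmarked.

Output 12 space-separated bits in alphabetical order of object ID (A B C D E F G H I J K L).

Answer: 0 0 0 1 1 1 1 1 1 1 1 1

Derivation:
Roots: H
Mark H: refs=I, marked=H
Mark I: refs=F H J, marked=H I
Mark F: refs=D I, marked=F H I
Mark J: refs=K, marked=F H I J
Mark D: refs=null D null, marked=D F H I J
Mark K: refs=L null, marked=D F H I J K
Mark L: refs=E G, marked=D F H I J K L
Mark E: refs=null, marked=D E F H I J K L
Mark G: refs=F, marked=D E F G H I J K L
Unmarked (collected): A B C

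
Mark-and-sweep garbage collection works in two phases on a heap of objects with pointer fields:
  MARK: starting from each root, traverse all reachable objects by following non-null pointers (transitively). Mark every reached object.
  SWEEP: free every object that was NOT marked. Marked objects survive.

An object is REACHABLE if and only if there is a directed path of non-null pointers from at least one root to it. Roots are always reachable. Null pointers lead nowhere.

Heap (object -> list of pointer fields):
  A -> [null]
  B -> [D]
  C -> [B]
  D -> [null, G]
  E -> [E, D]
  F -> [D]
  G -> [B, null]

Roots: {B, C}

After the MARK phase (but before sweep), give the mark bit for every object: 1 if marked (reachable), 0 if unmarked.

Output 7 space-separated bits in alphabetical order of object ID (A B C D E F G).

Answer: 0 1 1 1 0 0 1

Derivation:
Roots: B C
Mark B: refs=D, marked=B
Mark C: refs=B, marked=B C
Mark D: refs=null G, marked=B C D
Mark G: refs=B null, marked=B C D G
Unmarked (collected): A E F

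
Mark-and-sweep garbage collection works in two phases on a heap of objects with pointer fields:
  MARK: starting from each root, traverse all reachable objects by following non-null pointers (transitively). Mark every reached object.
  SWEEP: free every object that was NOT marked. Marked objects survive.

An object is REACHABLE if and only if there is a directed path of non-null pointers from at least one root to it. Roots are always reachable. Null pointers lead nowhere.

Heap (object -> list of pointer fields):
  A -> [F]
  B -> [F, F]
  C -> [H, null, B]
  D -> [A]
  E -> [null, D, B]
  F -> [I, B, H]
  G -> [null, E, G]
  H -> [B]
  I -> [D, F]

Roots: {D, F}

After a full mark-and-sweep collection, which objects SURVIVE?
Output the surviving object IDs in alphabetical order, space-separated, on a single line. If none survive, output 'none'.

Answer: A B D F H I

Derivation:
Roots: D F
Mark D: refs=A, marked=D
Mark F: refs=I B H, marked=D F
Mark A: refs=F, marked=A D F
Mark I: refs=D F, marked=A D F I
Mark B: refs=F F, marked=A B D F I
Mark H: refs=B, marked=A B D F H I
Unmarked (collected): C E G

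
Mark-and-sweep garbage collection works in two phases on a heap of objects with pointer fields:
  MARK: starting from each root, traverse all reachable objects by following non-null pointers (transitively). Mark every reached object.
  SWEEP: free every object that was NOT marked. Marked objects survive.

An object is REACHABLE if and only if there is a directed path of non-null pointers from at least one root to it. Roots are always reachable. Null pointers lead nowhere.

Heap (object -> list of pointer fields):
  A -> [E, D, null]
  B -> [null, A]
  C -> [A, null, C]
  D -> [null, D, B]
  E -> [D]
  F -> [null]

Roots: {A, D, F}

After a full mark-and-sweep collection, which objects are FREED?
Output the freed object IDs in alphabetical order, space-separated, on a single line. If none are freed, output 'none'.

Answer: C

Derivation:
Roots: A D F
Mark A: refs=E D null, marked=A
Mark D: refs=null D B, marked=A D
Mark F: refs=null, marked=A D F
Mark E: refs=D, marked=A D E F
Mark B: refs=null A, marked=A B D E F
Unmarked (collected): C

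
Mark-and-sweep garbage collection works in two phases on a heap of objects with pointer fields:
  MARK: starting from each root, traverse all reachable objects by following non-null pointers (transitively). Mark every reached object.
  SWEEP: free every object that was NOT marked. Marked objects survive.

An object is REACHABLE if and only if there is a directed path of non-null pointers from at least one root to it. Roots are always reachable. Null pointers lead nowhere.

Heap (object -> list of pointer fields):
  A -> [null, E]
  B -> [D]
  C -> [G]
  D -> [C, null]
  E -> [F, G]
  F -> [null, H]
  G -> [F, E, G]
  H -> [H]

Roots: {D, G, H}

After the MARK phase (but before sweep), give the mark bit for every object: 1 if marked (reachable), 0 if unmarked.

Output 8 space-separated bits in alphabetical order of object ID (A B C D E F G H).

Answer: 0 0 1 1 1 1 1 1

Derivation:
Roots: D G H
Mark D: refs=C null, marked=D
Mark G: refs=F E G, marked=D G
Mark H: refs=H, marked=D G H
Mark C: refs=G, marked=C D G H
Mark F: refs=null H, marked=C D F G H
Mark E: refs=F G, marked=C D E F G H
Unmarked (collected): A B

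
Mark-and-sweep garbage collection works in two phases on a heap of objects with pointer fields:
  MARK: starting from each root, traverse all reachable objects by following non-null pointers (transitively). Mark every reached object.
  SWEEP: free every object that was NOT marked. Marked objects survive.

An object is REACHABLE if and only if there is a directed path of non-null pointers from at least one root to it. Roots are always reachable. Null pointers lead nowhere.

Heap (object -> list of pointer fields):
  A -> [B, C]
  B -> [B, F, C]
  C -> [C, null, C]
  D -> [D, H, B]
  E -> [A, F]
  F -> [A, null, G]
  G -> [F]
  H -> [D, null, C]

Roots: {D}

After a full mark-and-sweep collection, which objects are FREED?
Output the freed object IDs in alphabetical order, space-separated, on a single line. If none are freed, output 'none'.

Answer: E

Derivation:
Roots: D
Mark D: refs=D H B, marked=D
Mark H: refs=D null C, marked=D H
Mark B: refs=B F C, marked=B D H
Mark C: refs=C null C, marked=B C D H
Mark F: refs=A null G, marked=B C D F H
Mark A: refs=B C, marked=A B C D F H
Mark G: refs=F, marked=A B C D F G H
Unmarked (collected): E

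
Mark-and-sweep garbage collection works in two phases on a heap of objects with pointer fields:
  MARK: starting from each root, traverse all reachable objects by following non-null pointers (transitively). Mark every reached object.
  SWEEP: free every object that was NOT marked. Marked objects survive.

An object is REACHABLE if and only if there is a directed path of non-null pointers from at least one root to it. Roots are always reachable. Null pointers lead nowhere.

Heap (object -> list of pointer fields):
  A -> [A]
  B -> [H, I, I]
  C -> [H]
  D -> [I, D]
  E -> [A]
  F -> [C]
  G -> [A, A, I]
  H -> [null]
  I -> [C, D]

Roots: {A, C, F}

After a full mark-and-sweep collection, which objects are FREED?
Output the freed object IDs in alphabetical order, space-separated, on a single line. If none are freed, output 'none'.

Roots: A C F
Mark A: refs=A, marked=A
Mark C: refs=H, marked=A C
Mark F: refs=C, marked=A C F
Mark H: refs=null, marked=A C F H
Unmarked (collected): B D E G I

Answer: B D E G I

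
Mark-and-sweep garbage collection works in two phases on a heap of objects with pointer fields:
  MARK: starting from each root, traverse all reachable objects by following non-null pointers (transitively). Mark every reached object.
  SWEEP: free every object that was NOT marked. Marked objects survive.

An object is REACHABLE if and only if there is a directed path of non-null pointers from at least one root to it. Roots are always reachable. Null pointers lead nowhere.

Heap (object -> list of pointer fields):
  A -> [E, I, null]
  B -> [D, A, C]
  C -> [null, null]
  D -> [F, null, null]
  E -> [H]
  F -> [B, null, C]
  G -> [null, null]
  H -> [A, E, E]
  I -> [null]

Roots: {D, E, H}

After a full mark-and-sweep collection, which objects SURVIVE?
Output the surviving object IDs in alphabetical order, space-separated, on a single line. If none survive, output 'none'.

Answer: A B C D E F H I

Derivation:
Roots: D E H
Mark D: refs=F null null, marked=D
Mark E: refs=H, marked=D E
Mark H: refs=A E E, marked=D E H
Mark F: refs=B null C, marked=D E F H
Mark A: refs=E I null, marked=A D E F H
Mark B: refs=D A C, marked=A B D E F H
Mark C: refs=null null, marked=A B C D E F H
Mark I: refs=null, marked=A B C D E F H I
Unmarked (collected): G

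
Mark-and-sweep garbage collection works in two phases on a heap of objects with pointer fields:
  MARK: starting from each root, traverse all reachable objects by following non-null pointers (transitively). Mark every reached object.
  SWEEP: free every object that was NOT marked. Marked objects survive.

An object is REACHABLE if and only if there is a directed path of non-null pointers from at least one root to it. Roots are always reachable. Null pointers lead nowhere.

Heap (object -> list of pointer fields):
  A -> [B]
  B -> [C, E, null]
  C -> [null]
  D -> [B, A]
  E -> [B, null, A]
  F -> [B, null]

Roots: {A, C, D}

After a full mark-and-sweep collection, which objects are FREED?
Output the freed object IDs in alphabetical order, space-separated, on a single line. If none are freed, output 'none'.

Answer: F

Derivation:
Roots: A C D
Mark A: refs=B, marked=A
Mark C: refs=null, marked=A C
Mark D: refs=B A, marked=A C D
Mark B: refs=C E null, marked=A B C D
Mark E: refs=B null A, marked=A B C D E
Unmarked (collected): F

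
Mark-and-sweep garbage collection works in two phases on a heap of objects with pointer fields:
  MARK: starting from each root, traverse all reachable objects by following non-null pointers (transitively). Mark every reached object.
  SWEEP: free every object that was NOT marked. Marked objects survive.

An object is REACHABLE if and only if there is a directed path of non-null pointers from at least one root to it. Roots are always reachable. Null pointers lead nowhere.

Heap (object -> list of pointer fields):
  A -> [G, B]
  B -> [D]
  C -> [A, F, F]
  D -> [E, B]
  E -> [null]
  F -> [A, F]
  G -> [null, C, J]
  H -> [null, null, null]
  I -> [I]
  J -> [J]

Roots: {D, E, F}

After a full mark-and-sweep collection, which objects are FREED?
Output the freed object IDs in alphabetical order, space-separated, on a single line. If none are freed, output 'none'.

Roots: D E F
Mark D: refs=E B, marked=D
Mark E: refs=null, marked=D E
Mark F: refs=A F, marked=D E F
Mark B: refs=D, marked=B D E F
Mark A: refs=G B, marked=A B D E F
Mark G: refs=null C J, marked=A B D E F G
Mark C: refs=A F F, marked=A B C D E F G
Mark J: refs=J, marked=A B C D E F G J
Unmarked (collected): H I

Answer: H I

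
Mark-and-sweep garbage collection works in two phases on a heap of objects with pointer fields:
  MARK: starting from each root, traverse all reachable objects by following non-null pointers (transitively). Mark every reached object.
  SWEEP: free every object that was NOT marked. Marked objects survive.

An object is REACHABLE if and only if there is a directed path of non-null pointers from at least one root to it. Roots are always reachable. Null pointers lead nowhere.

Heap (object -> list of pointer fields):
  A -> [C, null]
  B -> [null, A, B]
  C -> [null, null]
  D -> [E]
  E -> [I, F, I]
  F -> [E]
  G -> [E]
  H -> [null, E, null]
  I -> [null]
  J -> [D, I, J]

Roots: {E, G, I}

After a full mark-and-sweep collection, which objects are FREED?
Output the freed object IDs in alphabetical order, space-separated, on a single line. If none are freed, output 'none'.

Roots: E G I
Mark E: refs=I F I, marked=E
Mark G: refs=E, marked=E G
Mark I: refs=null, marked=E G I
Mark F: refs=E, marked=E F G I
Unmarked (collected): A B C D H J

Answer: A B C D H J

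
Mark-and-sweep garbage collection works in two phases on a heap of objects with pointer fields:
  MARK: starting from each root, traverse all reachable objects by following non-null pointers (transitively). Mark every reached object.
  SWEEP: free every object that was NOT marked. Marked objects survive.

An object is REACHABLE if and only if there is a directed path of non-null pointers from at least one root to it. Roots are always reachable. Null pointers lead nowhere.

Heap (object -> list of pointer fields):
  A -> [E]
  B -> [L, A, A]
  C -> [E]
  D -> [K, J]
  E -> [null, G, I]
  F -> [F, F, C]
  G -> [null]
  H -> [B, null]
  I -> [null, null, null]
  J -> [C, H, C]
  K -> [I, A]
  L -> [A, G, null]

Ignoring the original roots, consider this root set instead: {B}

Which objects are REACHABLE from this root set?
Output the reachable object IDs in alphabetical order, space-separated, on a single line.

Roots: B
Mark B: refs=L A A, marked=B
Mark L: refs=A G null, marked=B L
Mark A: refs=E, marked=A B L
Mark G: refs=null, marked=A B G L
Mark E: refs=null G I, marked=A B E G L
Mark I: refs=null null null, marked=A B E G I L
Unmarked (collected): C D F H J K

Answer: A B E G I L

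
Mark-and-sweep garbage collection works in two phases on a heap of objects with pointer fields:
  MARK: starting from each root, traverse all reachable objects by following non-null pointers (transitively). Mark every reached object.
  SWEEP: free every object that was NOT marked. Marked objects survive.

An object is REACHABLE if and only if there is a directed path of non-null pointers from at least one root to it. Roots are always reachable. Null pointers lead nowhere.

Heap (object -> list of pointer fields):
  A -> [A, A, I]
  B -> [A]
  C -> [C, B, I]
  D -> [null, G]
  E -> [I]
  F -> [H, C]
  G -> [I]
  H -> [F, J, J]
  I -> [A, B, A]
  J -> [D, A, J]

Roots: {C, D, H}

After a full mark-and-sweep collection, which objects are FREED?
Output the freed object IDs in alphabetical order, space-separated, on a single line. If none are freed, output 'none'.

Answer: E

Derivation:
Roots: C D H
Mark C: refs=C B I, marked=C
Mark D: refs=null G, marked=C D
Mark H: refs=F J J, marked=C D H
Mark B: refs=A, marked=B C D H
Mark I: refs=A B A, marked=B C D H I
Mark G: refs=I, marked=B C D G H I
Mark F: refs=H C, marked=B C D F G H I
Mark J: refs=D A J, marked=B C D F G H I J
Mark A: refs=A A I, marked=A B C D F G H I J
Unmarked (collected): E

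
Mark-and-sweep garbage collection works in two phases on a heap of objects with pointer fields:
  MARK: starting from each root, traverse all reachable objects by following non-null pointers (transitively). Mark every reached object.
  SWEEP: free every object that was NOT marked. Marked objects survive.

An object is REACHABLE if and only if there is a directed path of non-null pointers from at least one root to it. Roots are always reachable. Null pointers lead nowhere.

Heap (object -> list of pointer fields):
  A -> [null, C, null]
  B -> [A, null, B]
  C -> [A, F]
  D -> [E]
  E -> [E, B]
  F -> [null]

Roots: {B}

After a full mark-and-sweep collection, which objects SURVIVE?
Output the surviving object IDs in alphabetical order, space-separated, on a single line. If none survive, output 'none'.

Answer: A B C F

Derivation:
Roots: B
Mark B: refs=A null B, marked=B
Mark A: refs=null C null, marked=A B
Mark C: refs=A F, marked=A B C
Mark F: refs=null, marked=A B C F
Unmarked (collected): D E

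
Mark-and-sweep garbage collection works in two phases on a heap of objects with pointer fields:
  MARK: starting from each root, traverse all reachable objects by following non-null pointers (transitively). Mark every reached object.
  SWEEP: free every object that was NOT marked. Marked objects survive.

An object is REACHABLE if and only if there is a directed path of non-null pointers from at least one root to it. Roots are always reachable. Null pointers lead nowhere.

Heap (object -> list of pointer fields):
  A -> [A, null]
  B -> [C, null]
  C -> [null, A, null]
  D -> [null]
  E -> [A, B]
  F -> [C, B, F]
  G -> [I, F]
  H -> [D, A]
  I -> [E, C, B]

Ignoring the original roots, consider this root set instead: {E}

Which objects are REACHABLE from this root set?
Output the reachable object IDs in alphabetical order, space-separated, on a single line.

Roots: E
Mark E: refs=A B, marked=E
Mark A: refs=A null, marked=A E
Mark B: refs=C null, marked=A B E
Mark C: refs=null A null, marked=A B C E
Unmarked (collected): D F G H I

Answer: A B C E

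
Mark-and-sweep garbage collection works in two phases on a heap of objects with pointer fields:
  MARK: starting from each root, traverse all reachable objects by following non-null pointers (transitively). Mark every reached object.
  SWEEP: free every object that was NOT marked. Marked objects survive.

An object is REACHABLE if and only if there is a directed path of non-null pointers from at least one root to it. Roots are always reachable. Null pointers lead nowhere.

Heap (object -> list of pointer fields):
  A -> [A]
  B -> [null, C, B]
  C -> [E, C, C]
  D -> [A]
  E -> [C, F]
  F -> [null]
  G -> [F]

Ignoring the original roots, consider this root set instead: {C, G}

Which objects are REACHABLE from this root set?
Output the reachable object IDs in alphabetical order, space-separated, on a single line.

Answer: C E F G

Derivation:
Roots: C G
Mark C: refs=E C C, marked=C
Mark G: refs=F, marked=C G
Mark E: refs=C F, marked=C E G
Mark F: refs=null, marked=C E F G
Unmarked (collected): A B D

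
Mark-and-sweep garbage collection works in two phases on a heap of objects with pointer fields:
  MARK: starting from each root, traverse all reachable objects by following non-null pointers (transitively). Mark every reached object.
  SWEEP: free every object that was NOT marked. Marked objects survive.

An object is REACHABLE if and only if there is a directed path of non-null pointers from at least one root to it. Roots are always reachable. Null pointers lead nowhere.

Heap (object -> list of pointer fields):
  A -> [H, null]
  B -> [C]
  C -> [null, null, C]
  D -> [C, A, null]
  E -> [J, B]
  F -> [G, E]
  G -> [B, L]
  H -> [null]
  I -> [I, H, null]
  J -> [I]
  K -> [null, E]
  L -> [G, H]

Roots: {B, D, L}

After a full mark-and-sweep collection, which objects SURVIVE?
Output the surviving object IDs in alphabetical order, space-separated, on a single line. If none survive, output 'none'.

Roots: B D L
Mark B: refs=C, marked=B
Mark D: refs=C A null, marked=B D
Mark L: refs=G H, marked=B D L
Mark C: refs=null null C, marked=B C D L
Mark A: refs=H null, marked=A B C D L
Mark G: refs=B L, marked=A B C D G L
Mark H: refs=null, marked=A B C D G H L
Unmarked (collected): E F I J K

Answer: A B C D G H L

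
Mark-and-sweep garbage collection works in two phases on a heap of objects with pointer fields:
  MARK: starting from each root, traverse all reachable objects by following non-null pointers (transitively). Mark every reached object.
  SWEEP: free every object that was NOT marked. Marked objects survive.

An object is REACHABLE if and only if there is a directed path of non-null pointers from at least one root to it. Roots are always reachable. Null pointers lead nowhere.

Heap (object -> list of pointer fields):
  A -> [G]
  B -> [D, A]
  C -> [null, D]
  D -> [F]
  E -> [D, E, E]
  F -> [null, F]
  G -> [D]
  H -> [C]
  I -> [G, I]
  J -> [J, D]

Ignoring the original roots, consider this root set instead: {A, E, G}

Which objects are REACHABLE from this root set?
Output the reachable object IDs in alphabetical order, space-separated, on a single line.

Answer: A D E F G

Derivation:
Roots: A E G
Mark A: refs=G, marked=A
Mark E: refs=D E E, marked=A E
Mark G: refs=D, marked=A E G
Mark D: refs=F, marked=A D E G
Mark F: refs=null F, marked=A D E F G
Unmarked (collected): B C H I J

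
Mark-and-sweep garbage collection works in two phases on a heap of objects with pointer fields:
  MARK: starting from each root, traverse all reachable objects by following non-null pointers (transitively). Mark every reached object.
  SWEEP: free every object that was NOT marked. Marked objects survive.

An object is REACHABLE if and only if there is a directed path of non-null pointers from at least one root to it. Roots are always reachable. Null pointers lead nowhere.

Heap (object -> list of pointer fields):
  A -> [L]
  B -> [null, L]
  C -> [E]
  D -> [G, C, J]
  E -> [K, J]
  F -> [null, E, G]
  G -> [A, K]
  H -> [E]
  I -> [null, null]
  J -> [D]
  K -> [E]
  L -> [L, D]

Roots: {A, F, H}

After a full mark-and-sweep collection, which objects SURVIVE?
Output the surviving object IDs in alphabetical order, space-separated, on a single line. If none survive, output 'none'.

Answer: A C D E F G H J K L

Derivation:
Roots: A F H
Mark A: refs=L, marked=A
Mark F: refs=null E G, marked=A F
Mark H: refs=E, marked=A F H
Mark L: refs=L D, marked=A F H L
Mark E: refs=K J, marked=A E F H L
Mark G: refs=A K, marked=A E F G H L
Mark D: refs=G C J, marked=A D E F G H L
Mark K: refs=E, marked=A D E F G H K L
Mark J: refs=D, marked=A D E F G H J K L
Mark C: refs=E, marked=A C D E F G H J K L
Unmarked (collected): B I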